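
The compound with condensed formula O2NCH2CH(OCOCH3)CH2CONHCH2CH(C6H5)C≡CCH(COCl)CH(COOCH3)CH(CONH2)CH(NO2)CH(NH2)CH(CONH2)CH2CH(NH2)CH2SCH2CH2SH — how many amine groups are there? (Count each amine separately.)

–NO2 on carbon → nitro group.
pendant –OC(=O)CH3: an acyloxy group → ester.
–C(=O)–N– linkage → amide (the N is not an amine).
pendant –C6H5: benzene ring → arene.
C≡C triple bond → alkyne.
pendant –C(=O)X: carbonyl C bonded to C and halogen → acyl halide.
pendant –COOCH3: carbonyl C bonded to C and –OCH3 → ester.
pendant –CONH2: carbonyl C bonded to C and N → amide.
–NO2 on an sp³ carbon → nitro (the N=O is not a carbonyl).
–NH2 on an sp³ carbon with no adjacent C=O → amine.
pendant –CONH2: carbonyl C bonded to C and N → amide.
–NH2 on an sp³ carbon with no adjacent C=O → amine.
C–S–C linkage → sulfide (thioether).
–SH on an sp³ carbon → thiol.
Amine appears at: CH(NH2), CH(NH2) → 2.

2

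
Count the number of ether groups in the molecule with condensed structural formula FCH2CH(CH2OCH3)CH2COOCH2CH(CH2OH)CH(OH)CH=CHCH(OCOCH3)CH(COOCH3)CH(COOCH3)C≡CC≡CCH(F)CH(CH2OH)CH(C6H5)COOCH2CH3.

Reading the structure from left to right:
  FCH2: halogen on an sp³ carbon → alkyl halide.
  CH(CH2OCH3): pendant –CH2OCH3: C–O–C linkage → ether.
  CH2COOCH2: –C(=O)–O–C with C on the carbonyl side → ester.
  CH(CH2OH): pendant –CH2OH on an sp³ backbone C → alcohol.
  CH(OH): –OH on an sp³ carbon → alcohol (secondary).
  CH=CH: C=C double bond → alkene.
  CH(OCOCH3): pendant –OC(=O)CH3: an acyloxy group → ester.
  CH(COOCH3): pendant –COOCH3: carbonyl C bonded to C and –OCH3 → ester.
  CH(COOCH3): pendant –COOCH3: carbonyl C bonded to C and –OCH3 → ester.
  C≡C: C≡C triple bond → alkyne.
  C≡C: C≡C triple bond → alkyne.
  CH(F): halogen on an sp³ carbon → alkyl halide.
  CH(CH2OH): pendant –CH2OH on an sp³ backbone C → alcohol.
  CH(C6H5): pendant –C6H5: benzene ring → arene.
  COOCH2CH3: –C(=O)OCH2CH3: carbonyl C bonded to C and to –OEt → ester.
Ether appears at: CH(CH2OCH3) → 1.

1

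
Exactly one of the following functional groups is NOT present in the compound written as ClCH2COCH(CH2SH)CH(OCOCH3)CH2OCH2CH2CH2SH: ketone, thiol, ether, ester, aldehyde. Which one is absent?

aldehyde

ketone: present (CO — –C(=O)– with carbon on both sides → ketone).
thiol: present (CH(CH2SH) — pendant –CH2SH → thiol).
ether: present (CH2OCH2 — C–O–C with sp³ carbons on both sides and no adjacent C=O → ether).
ester: present (CH(OCOCH3) — pendant –OC(=O)CH3: an acyloxy group → ester).
aldehyde: absent. In CO, the carbonyl carbon is bonded to two carbons, so it is a ketone, not an aldehyde.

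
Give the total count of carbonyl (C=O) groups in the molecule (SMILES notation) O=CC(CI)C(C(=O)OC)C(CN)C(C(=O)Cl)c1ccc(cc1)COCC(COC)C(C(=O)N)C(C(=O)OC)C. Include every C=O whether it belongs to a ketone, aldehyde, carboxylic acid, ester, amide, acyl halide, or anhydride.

5

OHC: aldehyde, 1 C=O (running total 1).
CH(COOCH3): ester, 1 C=O (running total 2).
CH(COCl): acyl halide, 1 C=O (running total 3).
CH(CONH2): amide, 1 C=O (running total 4).
CH(COOCH3): ester, 1 C=O (running total 5).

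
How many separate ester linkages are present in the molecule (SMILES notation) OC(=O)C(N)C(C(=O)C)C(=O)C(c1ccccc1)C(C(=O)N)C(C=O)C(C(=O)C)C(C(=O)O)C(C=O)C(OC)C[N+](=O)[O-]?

Working along the chain:
  HOOC: –COOH: carbonyl C bonded to –OH and C → carboxylic acid (the –OH is not a separate alcohol).
  CH(NH2): –NH2 on an sp³ carbon with no adjacent C=O → amine.
  CH(COCH3): pendant –COCH3: carbonyl C bonded to two carbons → ketone.
  CO: –C(=O)– with carbon on both sides → ketone.
  CH(C6H5): pendant –C6H5: benzene ring → arene.
  CH(CONH2): pendant –CONH2: carbonyl C bonded to C and N → amide.
  CH(CHO): pendant –CHO: carbonyl C bonded to C and H → aldehyde.
  CH(COCH3): pendant –COCH3: carbonyl C bonded to two carbons → ketone.
  CH(COOH): pendant –COOH: carbonyl C bonded to C and –OH → carboxylic acid.
  CH(CHO): pendant –CHO: carbonyl C bonded to C and H → aldehyde.
  CH(OCH3): pendant –OCH3: C–O–C with sp³ C, no adjacent C=O → ether.
  CH2NO2: –NO2 on carbon → nitro group.
No segment is a ester: HOOC is carboxylic acid, not ester; CH(COCH3) is ketone, not ester; CO is ketone, not ester. → 0.

0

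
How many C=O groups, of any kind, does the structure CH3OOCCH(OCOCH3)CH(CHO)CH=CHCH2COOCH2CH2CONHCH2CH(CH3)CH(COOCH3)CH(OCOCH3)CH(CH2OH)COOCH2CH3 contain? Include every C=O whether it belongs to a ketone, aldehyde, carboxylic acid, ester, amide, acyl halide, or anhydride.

8

CH3OOC: ester, 1 C=O (running total 1).
CH(OCOCH3): ester, 1 C=O (running total 2).
CH(CHO): aldehyde, 1 C=O (running total 3).
CH2COOCH2: ester, 1 C=O (running total 4).
CH2CONHCH2: amide, 1 C=O (running total 5).
CH(COOCH3): ester, 1 C=O (running total 6).
CH(OCOCH3): ester, 1 C=O (running total 7).
COOCH2CH3: ester, 1 C=O (running total 8).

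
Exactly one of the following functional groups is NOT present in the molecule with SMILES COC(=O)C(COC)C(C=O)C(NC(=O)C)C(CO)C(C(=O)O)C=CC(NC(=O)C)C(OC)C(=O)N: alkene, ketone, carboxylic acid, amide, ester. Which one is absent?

ketone

carboxylic acid: present (CH(COOH) — pendant –COOH: carbonyl C bonded to C and –OH → carboxylic acid).
alkene: present (CH=CH — C=C double bond → alkene).
amide: present (CH(NHCOCH3) — pendant –NHC(=O)CH3: N bonded to a carbonyl → amide (not amine)).
ester: present (CH3OOC — CH3O–C(=O)–: carbonyl C bonded to C and to –OCH3 → ester (not ketone + ether)).
ketone: absent. In CH3OOC, the C=O is bonded to an –O–C group, which defines an ester, not a ketone. In each of CH(NHCOCH3) and CONH2, the C=O is bonded to nitrogen, which defines an amide, not a ketone. In CH(COOH), the C=O bears an –OH, making it a carboxylic acid rather than a ketone. In CH(CHO), the carbonyl carbon carries an H, so it is an aldehyde, not a ketone.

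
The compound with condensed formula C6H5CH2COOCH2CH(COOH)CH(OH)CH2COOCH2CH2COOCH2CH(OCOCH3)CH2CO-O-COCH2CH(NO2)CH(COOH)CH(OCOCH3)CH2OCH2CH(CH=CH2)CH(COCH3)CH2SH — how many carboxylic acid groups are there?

Taking each segment in turn:
  C6H5: C6H5– phenyl ring → arene.
  CH2COOCH2: –C(=O)–O–C with C on the carbonyl side → ester.
  CH(COOH): pendant –COOH: carbonyl C bonded to C and –OH → carboxylic acid.
  CH(OH): –OH on an sp³ carbon → alcohol (secondary).
  CH2COOCH2: –C(=O)–O–C with C on the carbonyl side → ester.
  CH2COOCH2: –C(=O)–O–C with C on the carbonyl side → ester.
  CH(OCOCH3): pendant –OC(=O)CH3: an acyloxy group → ester.
  CH2CO-O-COCH2: two acyl groups sharing one oxygen, –C(=O)–O–C(=O)– → anhydride.
  CH(NO2): –NO2 on an sp³ carbon → nitro (the N=O is not a carbonyl).
  CH(COOH): pendant –COOH: carbonyl C bonded to C and –OH → carboxylic acid.
  CH(OCOCH3): pendant –OC(=O)CH3: an acyloxy group → ester.
  CH2OCH2: C–O–C with sp³ carbons on both sides and no adjacent C=O → ether.
  CH(CH=CH2): pendant –CH=CH2: C=C double bond → alkene.
  CH(COCH3): pendant –COCH3: carbonyl C bonded to two carbons → ketone.
  CH2SH: –SH on an sp³ carbon → thiol.
Carboxylic acid appears at: CH(COOH), CH(COOH) → 2.

2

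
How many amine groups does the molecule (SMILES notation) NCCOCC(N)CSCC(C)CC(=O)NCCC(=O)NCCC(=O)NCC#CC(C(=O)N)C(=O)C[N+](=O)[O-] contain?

Working along the chain:
  H2NCH2: –NH2 on an sp³ carbon with no adjacent C=O → amine.
  CH2OCH2: C–O–C with sp³ carbons on both sides and no adjacent C=O → ether.
  CH(NH2): –NH2 on an sp³ carbon with no adjacent C=O → amine.
  CH2SCH2: C–S–C linkage → sulfide (thioether).
  CH2CONHCH2: –C(=O)–N– linkage → amide (the N is not an amine).
  CH2CONHCH2: –C(=O)–N– linkage → amide (the N is not an amine).
  CH2CONHCH2: –C(=O)–N– linkage → amide (the N is not an amine).
  C≡C: C≡C triple bond → alkyne.
  CH(CONH2): pendant –CONH2: carbonyl C bonded to C and N → amide.
  CO: –C(=O)– with carbon on both sides → ketone.
  CH2NO2: –NO2 on carbon → nitro group.
Amine appears at: H2NCH2, CH(NH2) → 2.

2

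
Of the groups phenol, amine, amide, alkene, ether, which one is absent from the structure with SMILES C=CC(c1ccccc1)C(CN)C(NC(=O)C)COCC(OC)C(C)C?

phenol

amine: present (CH(CH2NH2) — pendant –CH2NH2: N on sp³ C, no adjacent C=O → amine).
amide: present (CH(NHCOCH3) — pendant –NHC(=O)CH3: N bonded to a carbonyl → amide (not amine)).
alkene: present (CH2=CH — C=C double bond → alkene).
ether: present (CH2OCH2 — C–O–C with sp³ carbons on both sides and no adjacent C=O → ether).
phenol: no segment matches this pattern.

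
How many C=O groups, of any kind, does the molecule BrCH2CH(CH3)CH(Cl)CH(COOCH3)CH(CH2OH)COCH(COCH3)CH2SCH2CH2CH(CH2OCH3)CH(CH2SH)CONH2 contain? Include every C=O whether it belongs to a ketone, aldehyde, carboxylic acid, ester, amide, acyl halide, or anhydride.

CH(COOCH3): ester, 1 C=O (running total 1).
CO: ketone, 1 C=O (running total 2).
CH(COCH3): ketone, 1 C=O (running total 3).
CONH2: amide, 1 C=O (running total 4).

4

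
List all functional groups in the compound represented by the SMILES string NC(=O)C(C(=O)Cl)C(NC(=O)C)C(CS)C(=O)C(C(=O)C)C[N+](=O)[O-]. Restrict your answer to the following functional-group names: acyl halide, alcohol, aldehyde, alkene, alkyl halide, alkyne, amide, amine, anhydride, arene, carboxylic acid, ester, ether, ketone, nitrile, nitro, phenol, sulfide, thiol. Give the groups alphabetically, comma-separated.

acyl halide, amide, ketone, nitro, thiol

–C(=O)NH2: carbonyl C bonded to C and to N → amide (the N is not a separate amine).
pendant –C(=O)X: carbonyl C bonded to C and halogen → acyl halide.
pendant –NHC(=O)CH3: N bonded to a carbonyl → amide (not amine).
pendant –CH2SH → thiol.
–C(=O)– with carbon on both sides → ketone.
pendant –COCH3: carbonyl C bonded to two carbons → ketone.
–NO2 on carbon → nitro group.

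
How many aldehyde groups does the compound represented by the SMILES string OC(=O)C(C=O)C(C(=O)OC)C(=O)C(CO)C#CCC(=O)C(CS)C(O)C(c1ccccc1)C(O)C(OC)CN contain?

1

–COOH: carbonyl C bonded to –OH and C → carboxylic acid (the –OH is not a separate alcohol).
pendant –CHO: carbonyl C bonded to C and H → aldehyde.
pendant –COOCH3: carbonyl C bonded to C and –OCH3 → ester.
–C(=O)– with carbon on both sides → ketone.
pendant –CH2OH on an sp³ backbone C → alcohol.
C≡C triple bond → alkyne.
–C(=O)– with carbon on both sides → ketone.
pendant –CH2SH → thiol.
–OH on an sp³ carbon → alcohol (secondary).
pendant –C6H5: benzene ring → arene.
–OH on an sp³ carbon → alcohol (secondary).
pendant –OCH3: C–O–C with sp³ C, no adjacent C=O → ether.
–NH2 on an sp³ carbon with no adjacent C=O → amine.
Aldehyde appears at: CH(CHO) → 1.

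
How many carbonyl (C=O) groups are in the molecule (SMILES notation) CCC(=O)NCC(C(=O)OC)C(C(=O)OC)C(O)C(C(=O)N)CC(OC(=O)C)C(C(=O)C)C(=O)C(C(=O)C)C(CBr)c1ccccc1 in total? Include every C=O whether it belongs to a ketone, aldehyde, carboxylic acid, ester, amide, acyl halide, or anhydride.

8

CH2CONHCH2: amide, 1 C=O (running total 1).
CH(COOCH3): ester, 1 C=O (running total 2).
CH(COOCH3): ester, 1 C=O (running total 3).
CH(CONH2): amide, 1 C=O (running total 4).
CH(OCOCH3): ester, 1 C=O (running total 5).
CH(COCH3): ketone, 1 C=O (running total 6).
CO: ketone, 1 C=O (running total 7).
CH(COCH3): ketone, 1 C=O (running total 8).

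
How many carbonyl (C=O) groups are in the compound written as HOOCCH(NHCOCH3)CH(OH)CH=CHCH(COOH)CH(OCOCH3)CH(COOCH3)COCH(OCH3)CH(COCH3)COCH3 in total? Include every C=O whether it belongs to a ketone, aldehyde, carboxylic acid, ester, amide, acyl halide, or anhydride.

8

HOOC: carboxylic acid, 1 C=O (running total 1).
CH(NHCOCH3): amide, 1 C=O (running total 2).
CH(COOH): carboxylic acid, 1 C=O (running total 3).
CH(OCOCH3): ester, 1 C=O (running total 4).
CH(COOCH3): ester, 1 C=O (running total 5).
CO: ketone, 1 C=O (running total 6).
CH(COCH3): ketone, 1 C=O (running total 7).
CO: ketone, 1 C=O (running total 8).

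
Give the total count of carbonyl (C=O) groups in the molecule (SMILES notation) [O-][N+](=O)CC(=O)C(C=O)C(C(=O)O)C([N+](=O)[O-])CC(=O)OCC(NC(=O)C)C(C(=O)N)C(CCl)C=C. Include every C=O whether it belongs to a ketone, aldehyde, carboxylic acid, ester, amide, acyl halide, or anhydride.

CO: ketone, 1 C=O (running total 1).
CH(CHO): aldehyde, 1 C=O (running total 2).
CH(COOH): carboxylic acid, 1 C=O (running total 3).
CH2COOCH2: ester, 1 C=O (running total 4).
CH(NHCOCH3): amide, 1 C=O (running total 5).
CH(CONH2): amide, 1 C=O (running total 6).

6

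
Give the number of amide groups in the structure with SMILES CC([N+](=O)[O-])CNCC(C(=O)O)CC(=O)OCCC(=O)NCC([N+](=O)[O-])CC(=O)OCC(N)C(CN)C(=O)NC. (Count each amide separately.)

2

–NO2 on an sp³ carbon → nitro (the N=O is not a carbonyl).
C–N–C with sp³ carbons and no adjacent C=O → amine (secondary).
pendant –COOH: carbonyl C bonded to C and –OH → carboxylic acid.
–C(=O)–O–C with C on the carbonyl side → ester.
–C(=O)–N– linkage → amide (the N is not an amine).
–NO2 on an sp³ carbon → nitro (the N=O is not a carbonyl).
–C(=O)–O–C with C on the carbonyl side → ester.
–NH2 on an sp³ carbon with no adjacent C=O → amine.
pendant –CH2NH2: N on sp³ C, no adjacent C=O → amine.
–C(=O)NHCH3: carbonyl C bonded to C and to N → amide (the N is not an amine).
Amide appears at: CH2CONHCH2, CONHCH3 → 2.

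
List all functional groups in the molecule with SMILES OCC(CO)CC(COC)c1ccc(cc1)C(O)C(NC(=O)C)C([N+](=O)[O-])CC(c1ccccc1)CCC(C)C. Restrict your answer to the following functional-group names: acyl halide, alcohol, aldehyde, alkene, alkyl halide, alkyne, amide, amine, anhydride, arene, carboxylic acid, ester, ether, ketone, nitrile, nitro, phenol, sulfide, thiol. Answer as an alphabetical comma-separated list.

alcohol, amide, arene, ether, nitro

HO– on an sp³ carbon → alcohol.
pendant –CH2OH on an sp³ backbone C → alcohol.
pendant –CH2OCH3: C–O–C linkage → ether.
para-disubstituted benzene ring → arene.
–OH on an sp³ carbon → alcohol (secondary).
pendant –NHC(=O)CH3: N bonded to a carbonyl → amide (not amine).
–NO2 on an sp³ carbon → nitro (the N=O is not a carbonyl).
pendant –C6H5: benzene ring → arene.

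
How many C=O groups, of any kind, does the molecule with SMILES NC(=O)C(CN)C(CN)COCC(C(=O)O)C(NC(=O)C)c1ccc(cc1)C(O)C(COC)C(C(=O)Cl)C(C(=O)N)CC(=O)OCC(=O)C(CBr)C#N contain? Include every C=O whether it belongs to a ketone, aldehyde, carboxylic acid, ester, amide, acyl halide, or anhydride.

7

H2NCO: amide, 1 C=O (running total 1).
CH(COOH): carboxylic acid, 1 C=O (running total 2).
CH(NHCOCH3): amide, 1 C=O (running total 3).
CH(COCl): acyl halide, 1 C=O (running total 4).
CH(CONH2): amide, 1 C=O (running total 5).
CH2COOCH2: ester, 1 C=O (running total 6).
CO: ketone, 1 C=O (running total 7).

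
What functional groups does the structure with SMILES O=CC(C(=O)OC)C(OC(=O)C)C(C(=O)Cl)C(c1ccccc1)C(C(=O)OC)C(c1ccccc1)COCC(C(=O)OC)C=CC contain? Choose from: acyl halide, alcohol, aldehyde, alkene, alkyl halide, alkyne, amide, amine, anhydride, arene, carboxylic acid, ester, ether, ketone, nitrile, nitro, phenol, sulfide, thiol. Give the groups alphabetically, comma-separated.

acyl halide, aldehyde, alkene, arene, ester, ether

Taking each segment in turn:
  OHC: terminal –CHO: carbonyl C bonded to H and C → aldehyde.
  CH(COOCH3): pendant –COOCH3: carbonyl C bonded to C and –OCH3 → ester.
  CH(OCOCH3): pendant –OC(=O)CH3: an acyloxy group → ester.
  CH(COCl): pendant –C(=O)X: carbonyl C bonded to C and halogen → acyl halide.
  CH(C6H5): pendant –C6H5: benzene ring → arene.
  CH(COOCH3): pendant –COOCH3: carbonyl C bonded to C and –OCH3 → ester.
  CH(C6H5): pendant –C6H5: benzene ring → arene.
  CH2OCH2: C–O–C with sp³ carbons on both sides and no adjacent C=O → ether.
  CH(COOCH3): pendant –COOCH3: carbonyl C bonded to C and –OCH3 → ester.
  CH=CH: C=C double bond → alkene.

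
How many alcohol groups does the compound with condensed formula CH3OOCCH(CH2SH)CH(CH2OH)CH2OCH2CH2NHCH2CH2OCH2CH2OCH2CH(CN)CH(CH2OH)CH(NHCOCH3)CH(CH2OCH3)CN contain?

CH3O–C(=O)–: carbonyl C bonded to C and to –OCH3 → ester (not ketone + ether).
pendant –CH2SH → thiol.
pendant –CH2OH on an sp³ backbone C → alcohol.
C–O–C with sp³ carbons on both sides and no adjacent C=O → ether.
C–N–C with sp³ carbons and no adjacent C=O → amine (secondary).
C–O–C with sp³ carbons on both sides and no adjacent C=O → ether.
C–O–C with sp³ carbons on both sides and no adjacent C=O → ether.
pendant –C≡N: nitrile.
pendant –CH2OH on an sp³ backbone C → alcohol.
pendant –NHC(=O)CH3: N bonded to a carbonyl → amide (not amine).
pendant –CH2OCH3: C–O–C linkage → ether.
–C≡N: carbon triple-bonded to nitrogen → nitrile.
Alcohol appears at: CH(CH2OH), CH(CH2OH) → 2.

2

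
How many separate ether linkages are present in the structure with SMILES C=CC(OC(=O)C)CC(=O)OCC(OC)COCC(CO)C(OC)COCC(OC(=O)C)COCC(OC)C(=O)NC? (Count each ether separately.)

6

C=C double bond → alkene.
pendant –OC(=O)CH3: an acyloxy group → ester.
–C(=O)–O–C with C on the carbonyl side → ester.
pendant –OCH3: C–O–C with sp³ C, no adjacent C=O → ether.
C–O–C with sp³ carbons on both sides and no adjacent C=O → ether.
pendant –CH2OH on an sp³ backbone C → alcohol.
pendant –OCH3: C–O–C with sp³ C, no adjacent C=O → ether.
C–O–C with sp³ carbons on both sides and no adjacent C=O → ether.
pendant –OC(=O)CH3: an acyloxy group → ester.
C–O–C with sp³ carbons on both sides and no adjacent C=O → ether.
pendant –OCH3: C–O–C with sp³ C, no adjacent C=O → ether.
–C(=O)NHCH3: carbonyl C bonded to C and to N → amide (the N is not an amine).
Ether appears at: CH(OCH3), CH2OCH2, CH(OCH3), CH2OCH2, CH2OCH2, CH(OCH3) → 6.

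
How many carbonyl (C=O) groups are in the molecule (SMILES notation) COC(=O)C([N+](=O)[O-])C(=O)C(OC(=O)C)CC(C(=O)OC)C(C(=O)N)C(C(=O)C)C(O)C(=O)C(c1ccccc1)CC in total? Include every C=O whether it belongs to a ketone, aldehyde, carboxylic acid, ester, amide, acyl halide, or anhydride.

CH3OOC: ester, 1 C=O (running total 1).
CO: ketone, 1 C=O (running total 2).
CH(OCOCH3): ester, 1 C=O (running total 3).
CH(COOCH3): ester, 1 C=O (running total 4).
CH(CONH2): amide, 1 C=O (running total 5).
CH(COCH3): ketone, 1 C=O (running total 6).
CO: ketone, 1 C=O (running total 7).

7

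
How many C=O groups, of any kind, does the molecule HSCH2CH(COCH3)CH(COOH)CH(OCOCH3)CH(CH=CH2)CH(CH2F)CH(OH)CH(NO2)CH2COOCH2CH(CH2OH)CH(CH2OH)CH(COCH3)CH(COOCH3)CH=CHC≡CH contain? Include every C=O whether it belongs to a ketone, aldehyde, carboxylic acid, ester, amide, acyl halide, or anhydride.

6

CH(COCH3): ketone, 1 C=O (running total 1).
CH(COOH): carboxylic acid, 1 C=O (running total 2).
CH(OCOCH3): ester, 1 C=O (running total 3).
CH2COOCH2: ester, 1 C=O (running total 4).
CH(COCH3): ketone, 1 C=O (running total 5).
CH(COOCH3): ester, 1 C=O (running total 6).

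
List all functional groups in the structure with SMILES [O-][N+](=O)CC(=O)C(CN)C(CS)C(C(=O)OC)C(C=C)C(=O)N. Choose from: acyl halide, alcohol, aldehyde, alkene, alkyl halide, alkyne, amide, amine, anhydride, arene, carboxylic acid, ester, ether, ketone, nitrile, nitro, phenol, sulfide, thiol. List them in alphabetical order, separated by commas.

–NO2 on carbon → nitro group.
–C(=O)– with carbon on both sides → ketone.
pendant –CH2NH2: N on sp³ C, no adjacent C=O → amine.
pendant –CH2SH → thiol.
pendant –COOCH3: carbonyl C bonded to C and –OCH3 → ester.
pendant –CH=CH2: C=C double bond → alkene.
–C(=O)NH2: carbonyl C bonded to C and to N → amide (the N is not a separate amine).

alkene, amide, amine, ester, ketone, nitro, thiol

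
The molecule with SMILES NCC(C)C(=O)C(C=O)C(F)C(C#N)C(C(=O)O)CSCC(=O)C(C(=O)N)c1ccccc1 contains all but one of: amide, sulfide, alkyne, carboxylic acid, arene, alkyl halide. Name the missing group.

alkyne

amide: present (CH(CONH2) — pendant –CONH2: carbonyl C bonded to C and N → amide).
alkyl halide: present (CH(F) — halogen on an sp³ carbon → alkyl halide).
carboxylic acid: present (CH(COOH) — pendant –COOH: carbonyl C bonded to C and –OH → carboxylic acid).
sulfide: present (CH2SCH2 — C–S–C linkage → sulfide (thioether)).
arene: present (C6H5 — –C6H5 phenyl ring → arene).
alkyne: absent. In CH(CN), the triple bond is C≡N, not C≡C, so it is a nitrile.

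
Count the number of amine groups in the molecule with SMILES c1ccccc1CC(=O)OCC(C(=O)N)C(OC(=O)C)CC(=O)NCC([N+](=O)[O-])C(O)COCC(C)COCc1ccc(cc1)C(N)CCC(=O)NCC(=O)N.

1

Taking each segment in turn:
  C6H5: C6H5– phenyl ring → arene.
  CH2COOCH2: –C(=O)–O–C with C on the carbonyl side → ester.
  CH(CONH2): pendant –CONH2: carbonyl C bonded to C and N → amide.
  CH(OCOCH3): pendant –OC(=O)CH3: an acyloxy group → ester.
  CH2CONHCH2: –C(=O)–N– linkage → amide (the N is not an amine).
  CH(NO2): –NO2 on an sp³ carbon → nitro (the N=O is not a carbonyl).
  CH(OH): –OH on an sp³ carbon → alcohol (secondary).
  CH2OCH2: C–O–C with sp³ carbons on both sides and no adjacent C=O → ether.
  CH2OCH2: C–O–C with sp³ carbons on both sides and no adjacent C=O → ether.
  C6H4: para-disubstituted benzene ring → arene.
  CH(NH2): –NH2 on an sp³ carbon with no adjacent C=O → amine.
  CH2CONHCH2: –C(=O)–N– linkage → amide (the N is not an amine).
  CONH2: –C(=O)NH2: carbonyl C bonded to C and to N → amide (the N is not a separate amine).
Amine appears at: CH(NH2) → 1.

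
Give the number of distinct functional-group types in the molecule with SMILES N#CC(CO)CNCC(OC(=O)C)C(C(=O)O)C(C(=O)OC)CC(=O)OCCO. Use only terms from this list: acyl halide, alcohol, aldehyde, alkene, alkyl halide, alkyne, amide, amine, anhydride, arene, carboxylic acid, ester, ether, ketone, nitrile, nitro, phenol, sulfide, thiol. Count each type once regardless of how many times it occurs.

Taking each segment in turn:
  N≡C: N≡C–: carbon triple-bonded to nitrogen → nitrile.
  CH(CH2OH): pendant –CH2OH on an sp³ backbone C → alcohol.
  CH2NHCH2: C–N–C with sp³ carbons and no adjacent C=O → amine (secondary).
  CH(OCOCH3): pendant –OC(=O)CH3: an acyloxy group → ester.
  CH(COOH): pendant –COOH: carbonyl C bonded to C and –OH → carboxylic acid.
  CH(COOCH3): pendant –COOCH3: carbonyl C bonded to C and –OCH3 → ester.
  CH2COOCH2: –C(=O)–O–C with C on the carbonyl side → ester.
  CH2OH: –OH on an sp³ carbon → alcohol.
Distinct types present: alcohol, amine, carboxylic acid, ester, nitrile.

5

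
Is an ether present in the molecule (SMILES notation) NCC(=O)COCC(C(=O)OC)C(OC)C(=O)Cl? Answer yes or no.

yes

Working along the chain:
  H2NCH2: –NH2 on an sp³ carbon with no adjacent C=O → amine.
  CO: –C(=O)– with carbon on both sides → ketone.
  CH2OCH2: C–O–C with sp³ carbons on both sides and no adjacent C=O → ether.
  CH(COOCH3): pendant –COOCH3: carbonyl C bonded to C and –OCH3 → ester.
  CH(OCH3): pendant –OCH3: C–O–C with sp³ C, no adjacent C=O → ether.
  COCl: –C(=O)Cl: carbonyl C bonded to C and to a halogen → acyl halide (not alkyl halide).
The CH2OCH2 segment supplies the ether: C–O–C with sp³ carbons on both sides and no adjacent C=O → ether.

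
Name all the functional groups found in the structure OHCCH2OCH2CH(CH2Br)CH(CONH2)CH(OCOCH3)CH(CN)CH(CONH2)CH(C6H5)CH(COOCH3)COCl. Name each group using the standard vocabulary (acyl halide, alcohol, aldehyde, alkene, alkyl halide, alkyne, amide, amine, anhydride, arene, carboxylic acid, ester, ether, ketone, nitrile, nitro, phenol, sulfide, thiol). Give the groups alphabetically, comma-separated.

acyl halide, aldehyde, alkyl halide, amide, arene, ester, ether, nitrile

terminal –CHO: carbonyl C bonded to H and C → aldehyde.
C–O–C with sp³ carbons on both sides and no adjacent C=O → ether.
pendant –CH2X: halogen on sp³ carbon → alkyl halide.
pendant –CONH2: carbonyl C bonded to C and N → amide.
pendant –OC(=O)CH3: an acyloxy group → ester.
pendant –C≡N: nitrile.
pendant –CONH2: carbonyl C bonded to C and N → amide.
pendant –C6H5: benzene ring → arene.
pendant –COOCH3: carbonyl C bonded to C and –OCH3 → ester.
–C(=O)Cl: carbonyl C bonded to C and to a halogen → acyl halide (not alkyl halide).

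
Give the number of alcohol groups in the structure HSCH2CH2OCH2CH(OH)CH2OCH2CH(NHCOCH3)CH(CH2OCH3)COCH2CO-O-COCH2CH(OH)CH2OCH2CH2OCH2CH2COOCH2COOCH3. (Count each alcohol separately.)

2

–SH on an sp³ carbon → thiol.
C–O–C with sp³ carbons on both sides and no adjacent C=O → ether.
–OH on an sp³ carbon → alcohol (secondary).
C–O–C with sp³ carbons on both sides and no adjacent C=O → ether.
pendant –NHC(=O)CH3: N bonded to a carbonyl → amide (not amine).
pendant –CH2OCH3: C–O–C linkage → ether.
–C(=O)– with carbon on both sides → ketone.
two acyl groups sharing one oxygen, –C(=O)–O–C(=O)– → anhydride.
–OH on an sp³ carbon → alcohol (secondary).
C–O–C with sp³ carbons on both sides and no adjacent C=O → ether.
C–O–C with sp³ carbons on both sides and no adjacent C=O → ether.
–C(=O)–O–C with C on the carbonyl side → ester.
–C(=O)OCH3: carbonyl C bonded to C and to –OCH3 → ester (not ketone + ether).
Alcohol appears at: CH(OH), CH(OH) → 2.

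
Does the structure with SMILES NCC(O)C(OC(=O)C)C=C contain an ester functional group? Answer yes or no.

–NH2 on an sp³ carbon with no adjacent C=O → amine.
–OH on an sp³ carbon → alcohol (secondary).
pendant –OC(=O)CH3: an acyloxy group → ester.
C=C double bond → alkene.
The CH(OCOCH3) segment supplies the ester: pendant –OC(=O)CH3: an acyloxy group → ester.

yes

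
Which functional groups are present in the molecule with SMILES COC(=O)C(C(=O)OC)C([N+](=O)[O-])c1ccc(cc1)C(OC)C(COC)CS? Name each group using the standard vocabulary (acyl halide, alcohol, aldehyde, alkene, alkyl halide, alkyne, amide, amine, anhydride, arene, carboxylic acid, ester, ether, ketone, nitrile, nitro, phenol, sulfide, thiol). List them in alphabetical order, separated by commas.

CH3O–C(=O)–: carbonyl C bonded to C and to –OCH3 → ester (not ketone + ether).
pendant –COOCH3: carbonyl C bonded to C and –OCH3 → ester.
–NO2 on an sp³ carbon → nitro (the N=O is not a carbonyl).
para-disubstituted benzene ring → arene.
pendant –OCH3: C–O–C with sp³ C, no adjacent C=O → ether.
pendant –CH2OCH3: C–O–C linkage → ether.
–SH on an sp³ carbon → thiol.

arene, ester, ether, nitro, thiol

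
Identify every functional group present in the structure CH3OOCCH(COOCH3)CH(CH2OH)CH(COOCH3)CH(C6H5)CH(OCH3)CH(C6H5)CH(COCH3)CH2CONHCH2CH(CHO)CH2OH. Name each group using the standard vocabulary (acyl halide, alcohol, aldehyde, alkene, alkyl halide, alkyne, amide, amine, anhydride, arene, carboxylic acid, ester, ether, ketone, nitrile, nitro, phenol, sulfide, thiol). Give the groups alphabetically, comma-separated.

Taking each segment in turn:
  CH3OOC: CH3O–C(=O)–: carbonyl C bonded to C and to –OCH3 → ester (not ketone + ether).
  CH(COOCH3): pendant –COOCH3: carbonyl C bonded to C and –OCH3 → ester.
  CH(CH2OH): pendant –CH2OH on an sp³ backbone C → alcohol.
  CH(COOCH3): pendant –COOCH3: carbonyl C bonded to C and –OCH3 → ester.
  CH(C6H5): pendant –C6H5: benzene ring → arene.
  CH(OCH3): pendant –OCH3: C–O–C with sp³ C, no adjacent C=O → ether.
  CH(C6H5): pendant –C6H5: benzene ring → arene.
  CH(COCH3): pendant –COCH3: carbonyl C bonded to two carbons → ketone.
  CH2CONHCH2: –C(=O)–N– linkage → amide (the N is not an amine).
  CH(CHO): pendant –CHO: carbonyl C bonded to C and H → aldehyde.
  CH2OH: –OH on an sp³ carbon → alcohol.

alcohol, aldehyde, amide, arene, ester, ether, ketone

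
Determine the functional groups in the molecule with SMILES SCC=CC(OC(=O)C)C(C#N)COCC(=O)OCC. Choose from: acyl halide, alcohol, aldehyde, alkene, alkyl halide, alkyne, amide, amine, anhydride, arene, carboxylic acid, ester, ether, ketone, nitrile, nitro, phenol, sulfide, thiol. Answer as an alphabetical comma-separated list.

–SH on an sp³ carbon → thiol.
C=C double bond → alkene.
pendant –OC(=O)CH3: an acyloxy group → ester.
pendant –C≡N: nitrile.
C–O–C with sp³ carbons on both sides and no adjacent C=O → ether.
–C(=O)OCH2CH3: carbonyl C bonded to C and to –OEt → ester.

alkene, ester, ether, nitrile, thiol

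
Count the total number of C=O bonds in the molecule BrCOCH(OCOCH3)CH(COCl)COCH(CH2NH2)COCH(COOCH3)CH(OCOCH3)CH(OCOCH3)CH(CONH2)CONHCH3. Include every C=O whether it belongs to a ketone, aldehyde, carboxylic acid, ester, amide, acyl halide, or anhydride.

BrCO: acyl halide, 1 C=O (running total 1).
CH(OCOCH3): ester, 1 C=O (running total 2).
CH(COCl): acyl halide, 1 C=O (running total 3).
CO: ketone, 1 C=O (running total 4).
CO: ketone, 1 C=O (running total 5).
CH(COOCH3): ester, 1 C=O (running total 6).
CH(OCOCH3): ester, 1 C=O (running total 7).
CH(OCOCH3): ester, 1 C=O (running total 8).
CH(CONH2): amide, 1 C=O (running total 9).
CONHCH3: amide, 1 C=O (running total 10).

10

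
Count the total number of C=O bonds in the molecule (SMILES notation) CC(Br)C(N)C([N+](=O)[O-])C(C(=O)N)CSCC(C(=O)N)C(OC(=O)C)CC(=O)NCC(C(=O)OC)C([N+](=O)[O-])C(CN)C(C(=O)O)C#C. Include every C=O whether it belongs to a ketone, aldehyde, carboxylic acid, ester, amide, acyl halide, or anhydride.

CH(CONH2): amide, 1 C=O (running total 1).
CH(CONH2): amide, 1 C=O (running total 2).
CH(OCOCH3): ester, 1 C=O (running total 3).
CH2CONHCH2: amide, 1 C=O (running total 4).
CH(COOCH3): ester, 1 C=O (running total 5).
CH(COOH): carboxylic acid, 1 C=O (running total 6).

6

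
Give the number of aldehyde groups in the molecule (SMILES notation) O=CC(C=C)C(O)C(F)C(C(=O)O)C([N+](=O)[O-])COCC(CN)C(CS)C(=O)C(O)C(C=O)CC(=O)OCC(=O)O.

2

Reading the structure from left to right:
  OHC: terminal –CHO: carbonyl C bonded to H and C → aldehyde.
  CH(CH=CH2): pendant –CH=CH2: C=C double bond → alkene.
  CH(OH): –OH on an sp³ carbon → alcohol (secondary).
  CH(F): halogen on an sp³ carbon → alkyl halide.
  CH(COOH): pendant –COOH: carbonyl C bonded to C and –OH → carboxylic acid.
  CH(NO2): –NO2 on an sp³ carbon → nitro (the N=O is not a carbonyl).
  CH2OCH2: C–O–C with sp³ carbons on both sides and no adjacent C=O → ether.
  CH(CH2NH2): pendant –CH2NH2: N on sp³ C, no adjacent C=O → amine.
  CH(CH2SH): pendant –CH2SH → thiol.
  CO: –C(=O)– with carbon on both sides → ketone.
  CH(OH): –OH on an sp³ carbon → alcohol (secondary).
  CH(CHO): pendant –CHO: carbonyl C bonded to C and H → aldehyde.
  CH2COOCH2: –C(=O)–O–C with C on the carbonyl side → ester.
  COOH: –COOH: carbonyl C bonded to –OH and C → carboxylic acid (the –OH is not a separate alcohol).
Aldehyde appears at: OHC, CH(CHO) → 2.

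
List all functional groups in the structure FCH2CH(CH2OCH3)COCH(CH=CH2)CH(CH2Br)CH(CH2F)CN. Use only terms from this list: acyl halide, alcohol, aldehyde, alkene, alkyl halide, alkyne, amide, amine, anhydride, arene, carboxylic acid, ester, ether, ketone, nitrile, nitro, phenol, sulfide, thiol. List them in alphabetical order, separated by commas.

alkene, alkyl halide, ether, ketone, nitrile

halogen on an sp³ carbon → alkyl halide.
pendant –CH2OCH3: C–O–C linkage → ether.
–C(=O)– with carbon on both sides → ketone.
pendant –CH=CH2: C=C double bond → alkene.
pendant –CH2X: halogen on sp³ carbon → alkyl halide.
pendant –CH2X: halogen on sp³ carbon → alkyl halide.
–C≡N: carbon triple-bonded to nitrogen → nitrile.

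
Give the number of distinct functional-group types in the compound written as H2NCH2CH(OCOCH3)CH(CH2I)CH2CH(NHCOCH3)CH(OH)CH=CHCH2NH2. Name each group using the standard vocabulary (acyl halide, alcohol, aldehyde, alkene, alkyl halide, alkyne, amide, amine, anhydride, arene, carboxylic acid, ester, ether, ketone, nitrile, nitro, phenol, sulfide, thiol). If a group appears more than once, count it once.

Working along the chain:
  H2NCH2: –NH2 on an sp³ carbon with no adjacent C=O → amine.
  CH(OCOCH3): pendant –OC(=O)CH3: an acyloxy group → ester.
  CH(CH2I): pendant –CH2X: halogen on sp³ carbon → alkyl halide.
  CH(NHCOCH3): pendant –NHC(=O)CH3: N bonded to a carbonyl → amide (not amine).
  CH(OH): –OH on an sp³ carbon → alcohol (secondary).
  CH=CH: C=C double bond → alkene.
  CH2NH2: –NH2 on an sp³ carbon with no adjacent C=O → amine.
Distinct types present: alcohol, alkene, alkyl halide, amide, amine, ester.

6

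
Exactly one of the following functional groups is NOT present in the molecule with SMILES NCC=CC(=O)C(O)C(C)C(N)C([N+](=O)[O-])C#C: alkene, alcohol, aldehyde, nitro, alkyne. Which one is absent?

alcohol: present (CH(OH) — –OH on an sp³ carbon → alcohol (secondary)).
alkyne: present (C≡CH — C≡C triple bond → alkyne).
nitro: present (CH(NO2) — –NO2 on an sp³ carbon → nitro (the N=O is not a carbonyl)).
alkene: present (CH=CH — C=C double bond → alkene).
aldehyde: absent. In CO, the carbonyl carbon is bonded to two carbons, so it is a ketone, not an aldehyde.

aldehyde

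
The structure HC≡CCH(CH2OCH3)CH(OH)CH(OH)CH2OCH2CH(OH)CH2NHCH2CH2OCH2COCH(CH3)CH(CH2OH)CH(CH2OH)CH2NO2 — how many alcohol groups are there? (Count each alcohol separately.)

5

Taking each segment in turn:
  HC≡C: C≡C triple bond → alkyne.
  CH(CH2OCH3): pendant –CH2OCH3: C–O–C linkage → ether.
  CH(OH): –OH on an sp³ carbon → alcohol (secondary).
  CH(OH): –OH on an sp³ carbon → alcohol (secondary).
  CH2OCH2: C–O–C with sp³ carbons on both sides and no adjacent C=O → ether.
  CH(OH): –OH on an sp³ carbon → alcohol (secondary).
  CH2NHCH2: C–N–C with sp³ carbons and no adjacent C=O → amine (secondary).
  CH2OCH2: C–O–C with sp³ carbons on both sides and no adjacent C=O → ether.
  CO: –C(=O)– with carbon on both sides → ketone.
  CH(CH2OH): pendant –CH2OH on an sp³ backbone C → alcohol.
  CH(CH2OH): pendant –CH2OH on an sp³ backbone C → alcohol.
  CH2NO2: –NO2 on carbon → nitro group.
Alcohol appears at: CH(OH), CH(OH), CH(OH), CH(CH2OH), CH(CH2OH) → 5.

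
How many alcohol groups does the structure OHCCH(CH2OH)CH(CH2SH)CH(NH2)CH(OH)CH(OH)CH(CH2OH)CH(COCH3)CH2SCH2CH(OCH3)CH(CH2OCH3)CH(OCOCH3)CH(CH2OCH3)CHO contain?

terminal –CHO: carbonyl C bonded to H and C → aldehyde.
pendant –CH2OH on an sp³ backbone C → alcohol.
pendant –CH2SH → thiol.
–NH2 on an sp³ carbon with no adjacent C=O → amine.
–OH on an sp³ carbon → alcohol (secondary).
–OH on an sp³ carbon → alcohol (secondary).
pendant –CH2OH on an sp³ backbone C → alcohol.
pendant –COCH3: carbonyl C bonded to two carbons → ketone.
C–S–C linkage → sulfide (thioether).
pendant –OCH3: C–O–C with sp³ C, no adjacent C=O → ether.
pendant –CH2OCH3: C–O–C linkage → ether.
pendant –OC(=O)CH3: an acyloxy group → ester.
pendant –CH2OCH3: C–O–C linkage → ether.
terminal –CHO: carbonyl C bonded to H and C → aldehyde.
Alcohol appears at: CH(CH2OH), CH(OH), CH(OH), CH(CH2OH) → 4.

4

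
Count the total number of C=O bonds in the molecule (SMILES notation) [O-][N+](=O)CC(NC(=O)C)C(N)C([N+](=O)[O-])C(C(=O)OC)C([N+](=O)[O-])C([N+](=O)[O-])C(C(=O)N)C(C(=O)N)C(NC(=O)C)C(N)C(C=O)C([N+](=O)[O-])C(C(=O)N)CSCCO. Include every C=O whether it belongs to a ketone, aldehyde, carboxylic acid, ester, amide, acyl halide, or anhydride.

CH(NHCOCH3): amide, 1 C=O (running total 1).
CH(COOCH3): ester, 1 C=O (running total 2).
CH(CONH2): amide, 1 C=O (running total 3).
CH(CONH2): amide, 1 C=O (running total 4).
CH(NHCOCH3): amide, 1 C=O (running total 5).
CH(CHO): aldehyde, 1 C=O (running total 6).
CH(CONH2): amide, 1 C=O (running total 7).

7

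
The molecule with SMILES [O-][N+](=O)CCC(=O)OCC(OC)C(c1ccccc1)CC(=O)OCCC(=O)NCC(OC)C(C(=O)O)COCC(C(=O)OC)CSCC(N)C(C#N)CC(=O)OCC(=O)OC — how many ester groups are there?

–NO2 on carbon → nitro group.
–C(=O)–O–C with C on the carbonyl side → ester.
pendant –OCH3: C–O–C with sp³ C, no adjacent C=O → ether.
pendant –C6H5: benzene ring → arene.
–C(=O)–O–C with C on the carbonyl side → ester.
–C(=O)–N– linkage → amide (the N is not an amine).
pendant –OCH3: C–O–C with sp³ C, no adjacent C=O → ether.
pendant –COOH: carbonyl C bonded to C and –OH → carboxylic acid.
C–O–C with sp³ carbons on both sides and no adjacent C=O → ether.
pendant –COOCH3: carbonyl C bonded to C and –OCH3 → ester.
C–S–C linkage → sulfide (thioether).
–NH2 on an sp³ carbon with no adjacent C=O → amine.
pendant –C≡N: nitrile.
–C(=O)–O–C with C on the carbonyl side → ester.
–C(=O)OCH3: carbonyl C bonded to C and to –OCH3 → ester (not ketone + ether).
Ester appears at: CH2COOCH2, CH2COOCH2, CH(COOCH3), CH2COOCH2, COOCH3 → 5.

5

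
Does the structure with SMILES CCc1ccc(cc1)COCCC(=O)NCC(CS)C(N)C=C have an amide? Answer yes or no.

para-disubstituted benzene ring → arene.
C–O–C with sp³ carbons on both sides and no adjacent C=O → ether.
–C(=O)–N– linkage → amide (the N is not an amine).
pendant –CH2SH → thiol.
–NH2 on an sp³ carbon with no adjacent C=O → amine.
C=C double bond → alkene.
The CH2CONHCH2 segment supplies the amide: –C(=O)–N– linkage → amide (the N is not an amine).

yes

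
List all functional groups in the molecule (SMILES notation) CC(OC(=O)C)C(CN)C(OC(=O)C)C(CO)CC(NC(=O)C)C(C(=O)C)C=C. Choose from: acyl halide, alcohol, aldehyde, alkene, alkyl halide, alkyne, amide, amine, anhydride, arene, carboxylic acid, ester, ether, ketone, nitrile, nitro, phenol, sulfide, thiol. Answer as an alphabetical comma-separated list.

Reading the structure from left to right:
  CH(OCOCH3): pendant –OC(=O)CH3: an acyloxy group → ester.
  CH(CH2NH2): pendant –CH2NH2: N on sp³ C, no adjacent C=O → amine.
  CH(OCOCH3): pendant –OC(=O)CH3: an acyloxy group → ester.
  CH(CH2OH): pendant –CH2OH on an sp³ backbone C → alcohol.
  CH(NHCOCH3): pendant –NHC(=O)CH3: N bonded to a carbonyl → amide (not amine).
  CH(COCH3): pendant –COCH3: carbonyl C bonded to two carbons → ketone.
  CH=CH2: C=C double bond → alkene.

alcohol, alkene, amide, amine, ester, ketone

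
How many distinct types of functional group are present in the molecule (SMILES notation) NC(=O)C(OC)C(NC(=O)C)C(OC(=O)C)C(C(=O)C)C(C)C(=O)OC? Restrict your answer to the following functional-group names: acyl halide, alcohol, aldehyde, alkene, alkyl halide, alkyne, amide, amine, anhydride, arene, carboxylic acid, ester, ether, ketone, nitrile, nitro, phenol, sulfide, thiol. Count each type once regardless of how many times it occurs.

Reading the structure from left to right:
  H2NCO: –C(=O)NH2: carbonyl C bonded to C and to N → amide (the N is not a separate amine).
  CH(OCH3): pendant –OCH3: C–O–C with sp³ C, no adjacent C=O → ether.
  CH(NHCOCH3): pendant –NHC(=O)CH3: N bonded to a carbonyl → amide (not amine).
  CH(OCOCH3): pendant –OC(=O)CH3: an acyloxy group → ester.
  CH(COCH3): pendant –COCH3: carbonyl C bonded to two carbons → ketone.
  COOCH3: –C(=O)OCH3: carbonyl C bonded to C and to –OCH3 → ester (not ketone + ether).
Distinct types present: amide, ester, ether, ketone.

4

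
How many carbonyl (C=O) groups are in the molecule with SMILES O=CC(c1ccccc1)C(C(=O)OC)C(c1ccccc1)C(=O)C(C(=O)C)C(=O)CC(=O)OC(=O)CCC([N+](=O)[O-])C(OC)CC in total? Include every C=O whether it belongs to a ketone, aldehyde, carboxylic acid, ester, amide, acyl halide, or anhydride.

OHC: aldehyde, 1 C=O (running total 1).
CH(COOCH3): ester, 1 C=O (running total 2).
CO: ketone, 1 C=O (running total 3).
CH(COCH3): ketone, 1 C=O (running total 4).
CO: ketone, 1 C=O (running total 5).
CH2CO-O-COCH2: anhydride, 2 C=O (running total 7).

7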